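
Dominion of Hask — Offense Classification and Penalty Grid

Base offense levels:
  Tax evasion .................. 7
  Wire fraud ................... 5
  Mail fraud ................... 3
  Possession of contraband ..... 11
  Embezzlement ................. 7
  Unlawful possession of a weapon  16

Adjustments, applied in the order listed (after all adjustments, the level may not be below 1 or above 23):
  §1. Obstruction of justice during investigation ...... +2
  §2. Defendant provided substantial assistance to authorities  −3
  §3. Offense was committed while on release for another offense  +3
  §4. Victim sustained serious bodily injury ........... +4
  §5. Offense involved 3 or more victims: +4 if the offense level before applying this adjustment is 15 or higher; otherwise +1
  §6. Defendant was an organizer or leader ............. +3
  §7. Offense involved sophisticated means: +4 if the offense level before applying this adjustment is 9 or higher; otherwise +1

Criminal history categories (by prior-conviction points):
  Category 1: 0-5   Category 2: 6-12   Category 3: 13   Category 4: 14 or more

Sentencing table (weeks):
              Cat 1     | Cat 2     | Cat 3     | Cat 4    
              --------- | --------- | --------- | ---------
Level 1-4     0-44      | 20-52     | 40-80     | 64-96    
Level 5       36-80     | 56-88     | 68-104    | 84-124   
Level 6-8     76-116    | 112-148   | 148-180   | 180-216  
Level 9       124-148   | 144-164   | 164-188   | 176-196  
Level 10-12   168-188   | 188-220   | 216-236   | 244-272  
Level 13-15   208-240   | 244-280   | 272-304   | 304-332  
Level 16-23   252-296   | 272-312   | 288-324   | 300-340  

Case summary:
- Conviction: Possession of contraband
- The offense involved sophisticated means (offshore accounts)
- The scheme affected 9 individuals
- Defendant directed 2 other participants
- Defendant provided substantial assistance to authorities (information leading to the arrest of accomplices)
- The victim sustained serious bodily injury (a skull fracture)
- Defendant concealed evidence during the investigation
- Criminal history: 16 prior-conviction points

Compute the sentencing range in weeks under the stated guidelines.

Base offense level for possession of contraband: 11.
§1 applies: 11 + 2 = 13.
§2 applies: 13 − 3 = 10.
§4 applies: 10 + 4 = 14.
§5 applies (level before this adjustment is 14 < 15, so +1): 14 + 1 = 15.
§6 applies: 15 + 3 = 18.
§7 applies (level before this adjustment is 18 ≥ 9, so +4): 18 + 4 = 22.
Final offense level: 22.
Criminal history: 16 prior points → Category 4 (14+).
Level 22 falls in the 16-23 band.
Grid: Level 16-23 × Category 4 = 300-340 weeks.

300-340 weeks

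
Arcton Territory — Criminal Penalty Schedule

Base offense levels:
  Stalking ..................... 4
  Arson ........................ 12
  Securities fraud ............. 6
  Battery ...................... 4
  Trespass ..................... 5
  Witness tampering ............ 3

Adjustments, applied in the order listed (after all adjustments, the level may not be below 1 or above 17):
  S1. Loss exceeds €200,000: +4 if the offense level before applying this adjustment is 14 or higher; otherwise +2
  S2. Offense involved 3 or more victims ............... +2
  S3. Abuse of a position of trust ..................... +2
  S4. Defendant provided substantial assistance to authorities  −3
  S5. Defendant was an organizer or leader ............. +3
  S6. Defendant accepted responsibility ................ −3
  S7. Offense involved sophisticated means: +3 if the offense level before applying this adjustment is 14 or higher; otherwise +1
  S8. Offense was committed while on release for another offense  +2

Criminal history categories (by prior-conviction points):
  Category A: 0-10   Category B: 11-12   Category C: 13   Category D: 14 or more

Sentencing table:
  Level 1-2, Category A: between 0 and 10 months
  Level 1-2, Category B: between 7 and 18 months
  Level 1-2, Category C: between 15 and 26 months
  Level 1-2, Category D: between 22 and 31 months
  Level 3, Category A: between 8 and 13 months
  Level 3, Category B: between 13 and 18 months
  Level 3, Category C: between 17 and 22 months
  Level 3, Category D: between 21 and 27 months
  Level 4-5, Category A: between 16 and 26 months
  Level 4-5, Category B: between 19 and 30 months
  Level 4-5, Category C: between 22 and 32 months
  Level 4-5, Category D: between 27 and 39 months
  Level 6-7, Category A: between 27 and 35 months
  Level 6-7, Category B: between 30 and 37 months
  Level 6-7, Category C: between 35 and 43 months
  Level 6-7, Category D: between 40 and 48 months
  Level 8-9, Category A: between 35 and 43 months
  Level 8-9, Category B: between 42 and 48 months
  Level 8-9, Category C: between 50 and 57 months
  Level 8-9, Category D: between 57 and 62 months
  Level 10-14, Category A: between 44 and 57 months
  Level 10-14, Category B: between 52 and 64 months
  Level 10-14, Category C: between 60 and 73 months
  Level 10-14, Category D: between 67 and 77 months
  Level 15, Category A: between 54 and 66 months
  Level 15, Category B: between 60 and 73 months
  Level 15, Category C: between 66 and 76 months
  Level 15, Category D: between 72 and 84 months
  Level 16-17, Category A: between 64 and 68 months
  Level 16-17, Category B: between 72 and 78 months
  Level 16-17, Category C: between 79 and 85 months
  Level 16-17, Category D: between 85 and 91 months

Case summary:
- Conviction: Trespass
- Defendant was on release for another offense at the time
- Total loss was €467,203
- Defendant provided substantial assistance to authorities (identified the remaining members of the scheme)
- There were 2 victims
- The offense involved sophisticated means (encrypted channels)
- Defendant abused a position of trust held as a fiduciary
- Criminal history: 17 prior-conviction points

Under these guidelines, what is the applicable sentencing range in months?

Base offense level for trespass: 5.
S1 applies (level before this adjustment is 5 < 14, so +2): 5 + 2 = 7.
S2 does not apply.
S3 applies: 7 + 2 = 9.
S4 applies: 9 − 3 = 6.
S7 applies (level before this adjustment is 6 < 14, so +1): 6 + 1 = 7.
S8 applies: 7 + 2 = 9.
Final offense level: 9.
Criminal history: 17 prior points → Category D (14+).
Level 9 falls in the 8-9 band.
Grid: Level 8-9 × Category D = 57-62 months.

57-62 months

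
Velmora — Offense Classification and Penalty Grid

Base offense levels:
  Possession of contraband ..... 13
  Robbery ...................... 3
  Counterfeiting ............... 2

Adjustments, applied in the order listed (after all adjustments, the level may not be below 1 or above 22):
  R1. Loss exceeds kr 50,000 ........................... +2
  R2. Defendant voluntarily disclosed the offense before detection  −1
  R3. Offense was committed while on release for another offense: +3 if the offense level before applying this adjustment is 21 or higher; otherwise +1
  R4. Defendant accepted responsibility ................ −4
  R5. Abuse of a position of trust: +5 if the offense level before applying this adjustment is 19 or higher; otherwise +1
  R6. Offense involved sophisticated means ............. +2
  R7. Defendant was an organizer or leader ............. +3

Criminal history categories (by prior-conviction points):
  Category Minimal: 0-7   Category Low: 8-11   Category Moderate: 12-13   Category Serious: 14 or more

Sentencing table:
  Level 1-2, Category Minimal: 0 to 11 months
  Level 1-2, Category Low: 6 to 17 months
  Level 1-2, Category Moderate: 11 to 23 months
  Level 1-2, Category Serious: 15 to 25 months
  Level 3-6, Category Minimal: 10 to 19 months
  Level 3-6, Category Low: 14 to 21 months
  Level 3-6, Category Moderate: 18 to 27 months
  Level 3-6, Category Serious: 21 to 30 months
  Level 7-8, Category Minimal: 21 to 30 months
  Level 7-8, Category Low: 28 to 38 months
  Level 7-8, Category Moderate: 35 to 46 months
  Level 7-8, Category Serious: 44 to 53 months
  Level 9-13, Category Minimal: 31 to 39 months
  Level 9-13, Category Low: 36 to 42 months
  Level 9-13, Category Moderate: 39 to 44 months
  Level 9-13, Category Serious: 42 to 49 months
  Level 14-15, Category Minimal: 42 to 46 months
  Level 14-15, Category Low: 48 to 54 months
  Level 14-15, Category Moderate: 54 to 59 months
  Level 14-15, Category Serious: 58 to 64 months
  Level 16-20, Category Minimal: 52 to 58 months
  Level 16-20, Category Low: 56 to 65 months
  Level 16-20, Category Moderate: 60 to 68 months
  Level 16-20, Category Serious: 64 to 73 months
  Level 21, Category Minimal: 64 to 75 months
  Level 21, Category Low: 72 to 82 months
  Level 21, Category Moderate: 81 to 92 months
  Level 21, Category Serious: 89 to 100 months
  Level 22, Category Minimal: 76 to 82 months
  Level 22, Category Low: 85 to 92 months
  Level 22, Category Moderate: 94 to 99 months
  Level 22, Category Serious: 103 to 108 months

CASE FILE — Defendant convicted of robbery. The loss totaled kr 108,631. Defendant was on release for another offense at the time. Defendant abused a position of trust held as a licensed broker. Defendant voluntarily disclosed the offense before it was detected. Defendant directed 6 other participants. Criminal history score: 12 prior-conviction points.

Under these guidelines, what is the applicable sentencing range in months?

Base offense level for robbery: 3.
R1 applies: 3 + 2 = 5.
R2 applies: 5 − 1 = 4.
R3 applies (level before this adjustment is 4 < 21, so +1): 4 + 1 = 5.
R5 applies (level before this adjustment is 5 < 19, so +1): 5 + 1 = 6.
R7 applies: 6 + 3 = 9.
Final offense level: 9.
Criminal history: 12 prior points → Category Moderate (12-13).
Level 9 falls in the 9-13 band.
Grid: Level 9-13 × Category Moderate = 39-44 months.

39-44 months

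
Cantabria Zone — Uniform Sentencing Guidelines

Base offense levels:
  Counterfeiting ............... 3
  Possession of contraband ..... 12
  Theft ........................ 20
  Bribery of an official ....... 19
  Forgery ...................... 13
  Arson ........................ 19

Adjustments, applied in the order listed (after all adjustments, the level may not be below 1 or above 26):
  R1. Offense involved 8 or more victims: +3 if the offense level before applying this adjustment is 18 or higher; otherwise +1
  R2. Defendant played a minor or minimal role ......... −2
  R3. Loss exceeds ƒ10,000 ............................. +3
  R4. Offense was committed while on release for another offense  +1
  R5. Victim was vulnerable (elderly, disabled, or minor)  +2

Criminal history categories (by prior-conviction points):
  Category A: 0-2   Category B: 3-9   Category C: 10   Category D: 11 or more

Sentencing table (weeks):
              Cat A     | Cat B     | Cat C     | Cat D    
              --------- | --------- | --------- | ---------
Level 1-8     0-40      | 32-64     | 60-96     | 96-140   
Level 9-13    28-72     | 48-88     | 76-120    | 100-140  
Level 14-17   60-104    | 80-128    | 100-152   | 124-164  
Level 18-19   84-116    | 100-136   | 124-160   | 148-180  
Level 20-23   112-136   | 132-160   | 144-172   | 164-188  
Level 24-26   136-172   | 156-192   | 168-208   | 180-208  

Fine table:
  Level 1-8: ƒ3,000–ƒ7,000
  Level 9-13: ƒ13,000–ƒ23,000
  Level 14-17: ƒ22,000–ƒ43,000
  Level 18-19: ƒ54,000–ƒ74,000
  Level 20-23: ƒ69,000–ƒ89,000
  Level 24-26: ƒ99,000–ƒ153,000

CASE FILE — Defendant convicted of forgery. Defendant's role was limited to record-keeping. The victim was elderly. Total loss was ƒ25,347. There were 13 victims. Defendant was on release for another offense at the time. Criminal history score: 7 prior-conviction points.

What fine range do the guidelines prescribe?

Base offense level for forgery: 13.
R1 applies (level before this adjustment is 13 < 18, so +1): 13 + 1 = 14.
R2 applies: 14 − 2 = 12.
R3 applies: 12 + 3 = 15.
R4 applies: 15 + 1 = 16.
R5 applies: 16 + 2 = 18.
Final offense level: 18.
Level 18 falls in the 18-19 band.
Fine table: Level 18-19 → ƒ54,000–ƒ74,000.

ƒ54,000–ƒ74,000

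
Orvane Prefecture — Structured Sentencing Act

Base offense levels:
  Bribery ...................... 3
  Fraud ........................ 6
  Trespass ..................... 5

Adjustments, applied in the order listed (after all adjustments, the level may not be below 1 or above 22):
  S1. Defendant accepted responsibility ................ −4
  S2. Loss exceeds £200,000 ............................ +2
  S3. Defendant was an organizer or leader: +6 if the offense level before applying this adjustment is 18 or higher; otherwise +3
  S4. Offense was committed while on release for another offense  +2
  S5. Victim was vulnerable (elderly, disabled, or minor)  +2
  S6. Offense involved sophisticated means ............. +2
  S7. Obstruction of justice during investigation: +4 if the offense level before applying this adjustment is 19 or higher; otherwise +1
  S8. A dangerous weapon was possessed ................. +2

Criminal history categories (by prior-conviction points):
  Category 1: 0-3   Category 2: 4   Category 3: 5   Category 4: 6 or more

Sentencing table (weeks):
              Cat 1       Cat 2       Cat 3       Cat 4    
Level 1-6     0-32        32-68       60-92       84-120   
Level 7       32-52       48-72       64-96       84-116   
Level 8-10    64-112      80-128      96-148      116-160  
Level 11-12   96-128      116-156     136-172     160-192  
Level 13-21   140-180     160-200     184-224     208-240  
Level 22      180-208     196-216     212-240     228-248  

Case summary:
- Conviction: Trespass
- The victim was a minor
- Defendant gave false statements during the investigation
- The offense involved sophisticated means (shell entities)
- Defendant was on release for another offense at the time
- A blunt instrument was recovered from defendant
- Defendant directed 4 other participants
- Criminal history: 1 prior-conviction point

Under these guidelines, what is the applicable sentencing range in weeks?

Base offense level for trespass: 5.
S3 applies (level before this adjustment is 5 < 18, so +3): 5 + 3 = 8.
S4 applies: 8 + 2 = 10.
S5 applies: 10 + 2 = 12.
S6 applies: 12 + 2 = 14.
S7 applies (level before this adjustment is 14 < 19, so +1): 14 + 1 = 15.
S8 applies: 15 + 2 = 17.
Final offense level: 17.
Criminal history: 1 prior point → Category 1 (0-3).
Level 17 falls in the 13-21 band.
Grid: Level 13-21 × Category 1 = 140-180 weeks.

140-180 weeks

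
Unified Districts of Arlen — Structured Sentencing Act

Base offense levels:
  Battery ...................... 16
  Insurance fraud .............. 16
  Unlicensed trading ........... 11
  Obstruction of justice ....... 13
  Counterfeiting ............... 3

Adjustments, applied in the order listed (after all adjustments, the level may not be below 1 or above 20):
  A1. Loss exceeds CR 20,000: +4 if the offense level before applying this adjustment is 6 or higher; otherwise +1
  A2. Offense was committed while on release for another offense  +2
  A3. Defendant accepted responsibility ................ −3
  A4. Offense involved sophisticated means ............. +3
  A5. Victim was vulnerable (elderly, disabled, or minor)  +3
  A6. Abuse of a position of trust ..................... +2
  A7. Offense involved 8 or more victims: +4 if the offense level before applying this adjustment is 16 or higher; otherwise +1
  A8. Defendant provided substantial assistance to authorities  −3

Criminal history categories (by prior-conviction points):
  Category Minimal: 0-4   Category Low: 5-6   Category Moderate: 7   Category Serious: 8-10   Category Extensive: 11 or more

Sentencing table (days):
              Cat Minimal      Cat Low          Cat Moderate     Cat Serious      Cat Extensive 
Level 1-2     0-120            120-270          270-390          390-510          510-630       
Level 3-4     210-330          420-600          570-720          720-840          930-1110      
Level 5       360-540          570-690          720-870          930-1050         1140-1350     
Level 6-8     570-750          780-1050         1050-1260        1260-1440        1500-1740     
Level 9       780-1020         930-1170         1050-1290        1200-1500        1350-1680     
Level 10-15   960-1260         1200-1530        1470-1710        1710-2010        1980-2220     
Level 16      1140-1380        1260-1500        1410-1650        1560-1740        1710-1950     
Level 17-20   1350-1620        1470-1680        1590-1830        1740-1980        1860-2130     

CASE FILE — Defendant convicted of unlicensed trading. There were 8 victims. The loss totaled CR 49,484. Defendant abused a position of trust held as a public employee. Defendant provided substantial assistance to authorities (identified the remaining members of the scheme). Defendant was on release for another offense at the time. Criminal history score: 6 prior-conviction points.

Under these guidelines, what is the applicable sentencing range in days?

1470-1680 days

Base offense level for unlicensed trading: 11.
A1 applies (level before this adjustment is 11 ≥ 6, so +4): 11 + 4 = 15.
A2 applies: 15 + 2 = 17.
A3 does not apply.
A4 does not apply.
A5 does not apply.
A6 applies: 17 + 2 = 19.
A7 applies (level before this adjustment is 19 ≥ 16, so +4): 19 + 4 = 23.
A8 applies: 23 − 3 = 20.
Final offense level: 20.
Criminal history: 6 prior points → Category Low (5-6).
Level 20 falls in the 17-20 band.
Grid: Level 17-20 × Category Low = 1470-1680 days.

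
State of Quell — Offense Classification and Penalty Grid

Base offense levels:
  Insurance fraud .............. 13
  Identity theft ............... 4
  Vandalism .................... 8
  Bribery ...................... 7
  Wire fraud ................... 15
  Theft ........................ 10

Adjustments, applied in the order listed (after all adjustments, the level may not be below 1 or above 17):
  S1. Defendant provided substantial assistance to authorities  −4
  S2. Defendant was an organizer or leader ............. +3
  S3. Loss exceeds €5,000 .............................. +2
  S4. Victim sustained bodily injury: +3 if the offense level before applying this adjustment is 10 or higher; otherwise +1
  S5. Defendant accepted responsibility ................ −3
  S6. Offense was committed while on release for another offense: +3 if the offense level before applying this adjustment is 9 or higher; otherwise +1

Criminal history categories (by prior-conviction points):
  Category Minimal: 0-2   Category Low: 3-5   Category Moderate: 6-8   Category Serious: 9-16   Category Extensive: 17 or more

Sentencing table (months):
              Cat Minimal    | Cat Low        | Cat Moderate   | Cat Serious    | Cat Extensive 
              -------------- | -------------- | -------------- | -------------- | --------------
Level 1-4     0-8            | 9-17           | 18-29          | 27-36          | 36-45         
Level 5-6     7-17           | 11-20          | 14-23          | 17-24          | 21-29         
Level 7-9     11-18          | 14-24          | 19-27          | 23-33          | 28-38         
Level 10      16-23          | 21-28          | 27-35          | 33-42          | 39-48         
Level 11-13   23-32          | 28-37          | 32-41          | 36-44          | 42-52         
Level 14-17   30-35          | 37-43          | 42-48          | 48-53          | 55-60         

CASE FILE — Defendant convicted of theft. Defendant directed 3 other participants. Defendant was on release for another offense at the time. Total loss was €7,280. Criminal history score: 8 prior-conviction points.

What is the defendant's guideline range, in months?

Base offense level for theft: 10.
S1 does not apply.
S2 applies: 10 + 3 = 13.
S3 applies: 13 + 2 = 15.
S4 does not apply.
S6 applies (level before this adjustment is 15 ≥ 9, so +3): 15 + 3 = 18.
Level 18 exceeds the maximum of 17; capped at 17.
Final offense level: 17.
Criminal history: 8 prior points → Category Moderate (6-8).
Level 17 falls in the 14-17 band.
Grid: Level 14-17 × Category Moderate = 42-48 months.

42-48 months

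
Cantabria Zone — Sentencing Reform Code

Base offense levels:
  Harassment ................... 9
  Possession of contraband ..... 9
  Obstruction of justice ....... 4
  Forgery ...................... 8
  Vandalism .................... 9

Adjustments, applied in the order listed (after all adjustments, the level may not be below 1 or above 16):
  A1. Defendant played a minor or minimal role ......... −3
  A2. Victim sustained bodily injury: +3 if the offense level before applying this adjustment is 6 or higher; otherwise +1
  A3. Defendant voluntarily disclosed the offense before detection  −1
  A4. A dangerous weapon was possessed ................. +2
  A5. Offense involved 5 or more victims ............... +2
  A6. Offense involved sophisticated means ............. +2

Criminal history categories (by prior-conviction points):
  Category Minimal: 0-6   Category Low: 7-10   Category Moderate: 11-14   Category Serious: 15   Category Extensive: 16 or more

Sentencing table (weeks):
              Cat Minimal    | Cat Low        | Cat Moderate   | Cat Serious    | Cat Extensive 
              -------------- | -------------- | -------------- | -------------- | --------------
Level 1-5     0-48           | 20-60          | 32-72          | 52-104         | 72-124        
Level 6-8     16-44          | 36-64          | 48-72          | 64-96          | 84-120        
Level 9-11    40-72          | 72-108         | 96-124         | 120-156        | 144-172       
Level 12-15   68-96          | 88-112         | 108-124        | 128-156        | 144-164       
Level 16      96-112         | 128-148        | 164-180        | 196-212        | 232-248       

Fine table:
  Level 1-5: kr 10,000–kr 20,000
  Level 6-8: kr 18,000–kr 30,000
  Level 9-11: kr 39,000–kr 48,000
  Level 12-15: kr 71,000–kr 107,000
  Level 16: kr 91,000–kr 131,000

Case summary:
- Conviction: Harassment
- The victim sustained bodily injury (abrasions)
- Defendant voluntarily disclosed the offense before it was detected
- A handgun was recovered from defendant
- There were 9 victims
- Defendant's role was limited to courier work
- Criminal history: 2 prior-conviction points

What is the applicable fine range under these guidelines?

Base offense level for harassment: 9.
A1 applies: 9 − 3 = 6.
A2 applies (level before this adjustment is 6 ≥ 6, so +3): 6 + 3 = 9.
A3 applies: 9 − 1 = 8.
A4 applies: 8 + 2 = 10.
A5 applies: 10 + 2 = 12.
Final offense level: 12.
Level 12 falls in the 12-15 band.
Fine table: Level 12-15 → kr 71,000–kr 107,000.

kr 71,000–kr 107,000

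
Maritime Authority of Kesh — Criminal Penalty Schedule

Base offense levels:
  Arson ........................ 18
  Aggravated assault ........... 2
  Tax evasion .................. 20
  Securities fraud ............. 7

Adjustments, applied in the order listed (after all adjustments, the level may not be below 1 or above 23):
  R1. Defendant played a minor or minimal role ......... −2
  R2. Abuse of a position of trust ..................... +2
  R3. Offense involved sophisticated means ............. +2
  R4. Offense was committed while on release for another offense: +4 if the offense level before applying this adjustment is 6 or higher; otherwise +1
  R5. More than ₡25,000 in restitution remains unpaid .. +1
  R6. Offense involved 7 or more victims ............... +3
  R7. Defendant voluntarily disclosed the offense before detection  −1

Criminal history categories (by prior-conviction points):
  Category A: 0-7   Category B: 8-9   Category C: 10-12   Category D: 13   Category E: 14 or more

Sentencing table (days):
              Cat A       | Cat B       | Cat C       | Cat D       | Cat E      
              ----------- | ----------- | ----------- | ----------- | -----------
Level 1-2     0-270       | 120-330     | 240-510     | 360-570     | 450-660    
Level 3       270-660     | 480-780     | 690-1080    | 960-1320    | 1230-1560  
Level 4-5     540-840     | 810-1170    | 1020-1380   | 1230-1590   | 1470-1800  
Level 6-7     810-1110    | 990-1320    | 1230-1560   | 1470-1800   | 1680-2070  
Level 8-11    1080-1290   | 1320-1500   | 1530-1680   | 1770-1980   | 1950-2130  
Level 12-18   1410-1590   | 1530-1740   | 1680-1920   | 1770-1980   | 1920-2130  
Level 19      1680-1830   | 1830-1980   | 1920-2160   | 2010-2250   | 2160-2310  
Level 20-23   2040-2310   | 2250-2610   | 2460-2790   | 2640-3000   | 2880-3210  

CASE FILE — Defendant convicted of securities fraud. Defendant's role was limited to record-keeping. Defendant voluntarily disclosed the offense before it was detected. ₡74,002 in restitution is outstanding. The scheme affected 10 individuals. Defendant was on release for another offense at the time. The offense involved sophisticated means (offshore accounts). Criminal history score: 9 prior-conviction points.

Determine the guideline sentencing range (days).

1530-1740 days

Base offense level for securities fraud: 7.
R1 applies: 7 − 2 = 5.
R2 does not apply.
R3 applies: 5 + 2 = 7.
R4 applies (level before this adjustment is 7 ≥ 6, so +4): 7 + 4 = 11.
R5 applies: 11 + 1 = 12.
R6 applies: 12 + 3 = 15.
R7 applies: 15 − 1 = 14.
Final offense level: 14.
Criminal history: 9 prior points → Category B (8-9).
Level 14 falls in the 12-18 band.
Grid: Level 12-18 × Category B = 1530-1740 days.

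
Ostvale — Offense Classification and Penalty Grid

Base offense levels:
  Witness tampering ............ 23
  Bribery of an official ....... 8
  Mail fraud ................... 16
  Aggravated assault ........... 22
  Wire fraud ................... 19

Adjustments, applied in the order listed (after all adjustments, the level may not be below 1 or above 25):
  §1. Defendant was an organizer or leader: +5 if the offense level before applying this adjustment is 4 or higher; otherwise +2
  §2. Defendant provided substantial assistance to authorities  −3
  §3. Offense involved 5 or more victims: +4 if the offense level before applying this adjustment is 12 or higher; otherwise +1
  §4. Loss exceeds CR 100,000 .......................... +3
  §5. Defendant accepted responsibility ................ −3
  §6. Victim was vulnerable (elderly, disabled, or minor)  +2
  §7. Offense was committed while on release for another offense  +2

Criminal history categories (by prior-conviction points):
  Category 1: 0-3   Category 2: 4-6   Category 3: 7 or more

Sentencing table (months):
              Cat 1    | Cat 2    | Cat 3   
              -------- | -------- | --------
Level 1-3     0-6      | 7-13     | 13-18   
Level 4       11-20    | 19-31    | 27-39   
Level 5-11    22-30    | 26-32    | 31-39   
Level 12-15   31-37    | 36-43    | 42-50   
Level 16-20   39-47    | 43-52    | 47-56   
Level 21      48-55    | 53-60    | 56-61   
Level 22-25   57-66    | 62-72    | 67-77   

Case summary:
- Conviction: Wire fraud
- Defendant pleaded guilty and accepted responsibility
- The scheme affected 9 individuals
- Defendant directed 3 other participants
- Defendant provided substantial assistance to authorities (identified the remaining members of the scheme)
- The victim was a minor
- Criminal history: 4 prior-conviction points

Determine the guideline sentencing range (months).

Base offense level for wire fraud: 19.
§1 applies (level before this adjustment is 19 ≥ 4, so +5): 19 + 5 = 24.
§2 applies: 24 − 3 = 21.
§3 applies (level before this adjustment is 21 ≥ 12, so +4): 21 + 4 = 25.
§4 does not apply.
§5 applies: 25 − 3 = 22.
§6 applies: 22 + 2 = 24.
Final offense level: 24.
Criminal history: 4 prior points → Category 2 (4-6).
Level 24 falls in the 22-25 band.
Grid: Level 22-25 × Category 2 = 62-72 months.

62-72 months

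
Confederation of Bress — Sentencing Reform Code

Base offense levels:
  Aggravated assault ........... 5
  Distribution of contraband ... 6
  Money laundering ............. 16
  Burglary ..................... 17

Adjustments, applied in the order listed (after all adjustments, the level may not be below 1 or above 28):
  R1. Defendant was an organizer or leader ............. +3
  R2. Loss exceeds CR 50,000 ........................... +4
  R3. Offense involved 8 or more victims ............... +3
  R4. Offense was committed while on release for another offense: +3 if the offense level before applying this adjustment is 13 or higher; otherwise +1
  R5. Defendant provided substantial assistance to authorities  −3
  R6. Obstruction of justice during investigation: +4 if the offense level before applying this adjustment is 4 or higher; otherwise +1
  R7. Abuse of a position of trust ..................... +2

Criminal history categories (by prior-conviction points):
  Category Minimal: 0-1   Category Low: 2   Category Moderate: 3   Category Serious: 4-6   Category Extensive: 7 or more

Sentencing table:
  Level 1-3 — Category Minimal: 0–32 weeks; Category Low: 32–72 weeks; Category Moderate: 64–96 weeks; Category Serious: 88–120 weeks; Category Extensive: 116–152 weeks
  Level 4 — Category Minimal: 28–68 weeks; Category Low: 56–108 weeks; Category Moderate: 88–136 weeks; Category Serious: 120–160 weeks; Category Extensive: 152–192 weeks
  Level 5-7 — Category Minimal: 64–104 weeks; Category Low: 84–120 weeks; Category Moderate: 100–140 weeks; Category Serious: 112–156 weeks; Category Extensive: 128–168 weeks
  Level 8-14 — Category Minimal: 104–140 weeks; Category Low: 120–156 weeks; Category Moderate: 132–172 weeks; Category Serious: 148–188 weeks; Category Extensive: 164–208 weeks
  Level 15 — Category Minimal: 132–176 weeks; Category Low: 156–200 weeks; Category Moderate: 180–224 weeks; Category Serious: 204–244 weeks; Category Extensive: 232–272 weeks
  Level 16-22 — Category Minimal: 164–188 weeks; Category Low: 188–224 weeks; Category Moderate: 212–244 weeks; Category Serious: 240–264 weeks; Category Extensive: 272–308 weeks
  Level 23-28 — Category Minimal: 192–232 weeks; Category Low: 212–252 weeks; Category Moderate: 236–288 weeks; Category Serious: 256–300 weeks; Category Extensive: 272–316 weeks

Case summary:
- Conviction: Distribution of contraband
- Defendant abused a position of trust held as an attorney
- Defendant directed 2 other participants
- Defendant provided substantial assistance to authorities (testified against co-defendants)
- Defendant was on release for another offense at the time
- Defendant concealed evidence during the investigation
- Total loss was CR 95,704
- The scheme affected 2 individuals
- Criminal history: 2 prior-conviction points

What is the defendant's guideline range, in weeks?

188-224 weeks

Base offense level for distribution of contraband: 6.
R1 applies: 6 + 3 = 9.
R2 applies: 9 + 4 = 13.
R4 applies (level before this adjustment is 13 ≥ 13, so +3): 13 + 3 = 16.
R5 applies: 16 − 3 = 13.
R6 applies (level before this adjustment is 13 ≥ 4, so +4): 13 + 4 = 17.
R7 applies: 17 + 2 = 19.
Final offense level: 19.
Criminal history: 2 prior points → Category Low (2).
Level 19 falls in the 16-22 band.
Grid: Level 16-22 × Category Low = 188-224 weeks.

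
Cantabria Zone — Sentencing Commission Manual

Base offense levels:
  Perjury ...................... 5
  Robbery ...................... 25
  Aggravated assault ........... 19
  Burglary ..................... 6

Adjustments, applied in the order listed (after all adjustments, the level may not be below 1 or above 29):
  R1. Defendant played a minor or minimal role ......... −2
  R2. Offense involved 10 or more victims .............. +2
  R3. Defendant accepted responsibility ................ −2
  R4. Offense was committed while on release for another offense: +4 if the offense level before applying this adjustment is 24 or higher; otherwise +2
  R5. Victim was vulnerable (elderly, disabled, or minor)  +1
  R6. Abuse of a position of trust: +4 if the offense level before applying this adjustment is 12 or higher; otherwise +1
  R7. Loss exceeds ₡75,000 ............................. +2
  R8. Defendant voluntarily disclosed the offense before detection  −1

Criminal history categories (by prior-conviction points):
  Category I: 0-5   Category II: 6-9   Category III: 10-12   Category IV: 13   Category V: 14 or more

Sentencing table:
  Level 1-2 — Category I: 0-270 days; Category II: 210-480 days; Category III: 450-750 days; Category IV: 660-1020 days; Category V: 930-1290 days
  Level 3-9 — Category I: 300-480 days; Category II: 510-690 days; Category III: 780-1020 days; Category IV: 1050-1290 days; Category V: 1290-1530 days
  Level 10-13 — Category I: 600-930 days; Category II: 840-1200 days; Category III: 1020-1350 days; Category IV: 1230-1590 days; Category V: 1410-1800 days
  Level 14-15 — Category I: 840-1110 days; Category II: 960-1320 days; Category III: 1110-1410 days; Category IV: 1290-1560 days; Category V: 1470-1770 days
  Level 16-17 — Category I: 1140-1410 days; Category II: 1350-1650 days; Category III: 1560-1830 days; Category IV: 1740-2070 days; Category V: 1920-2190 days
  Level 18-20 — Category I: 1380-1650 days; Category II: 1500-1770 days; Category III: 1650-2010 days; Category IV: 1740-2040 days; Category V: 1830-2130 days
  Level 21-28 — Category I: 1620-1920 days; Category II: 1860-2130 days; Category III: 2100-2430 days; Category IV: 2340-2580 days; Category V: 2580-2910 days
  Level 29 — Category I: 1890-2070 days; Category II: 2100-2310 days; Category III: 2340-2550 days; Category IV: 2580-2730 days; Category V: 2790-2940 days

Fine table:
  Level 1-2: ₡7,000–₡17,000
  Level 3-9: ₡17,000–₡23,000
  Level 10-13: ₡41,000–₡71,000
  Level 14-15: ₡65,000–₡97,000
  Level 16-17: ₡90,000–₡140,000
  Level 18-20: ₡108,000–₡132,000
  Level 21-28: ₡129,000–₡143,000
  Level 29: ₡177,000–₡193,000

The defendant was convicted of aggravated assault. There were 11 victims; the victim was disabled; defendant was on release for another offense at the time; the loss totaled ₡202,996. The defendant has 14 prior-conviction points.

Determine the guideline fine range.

₡129,000–₡143,000

Base offense level for aggravated assault: 19.
R1 does not apply.
R2 applies: 19 + 2 = 21.
R3 does not apply.
R4 applies (level before this adjustment is 21 < 24, so +2): 21 + 2 = 23.
R5 applies: 23 + 1 = 24.
R6 does not apply.
R7 applies: 24 + 2 = 26.
R8 does not apply.
Final offense level: 26.
Level 26 falls in the 21-28 band.
Fine table: Level 21-28 → ₡129,000–₡143,000.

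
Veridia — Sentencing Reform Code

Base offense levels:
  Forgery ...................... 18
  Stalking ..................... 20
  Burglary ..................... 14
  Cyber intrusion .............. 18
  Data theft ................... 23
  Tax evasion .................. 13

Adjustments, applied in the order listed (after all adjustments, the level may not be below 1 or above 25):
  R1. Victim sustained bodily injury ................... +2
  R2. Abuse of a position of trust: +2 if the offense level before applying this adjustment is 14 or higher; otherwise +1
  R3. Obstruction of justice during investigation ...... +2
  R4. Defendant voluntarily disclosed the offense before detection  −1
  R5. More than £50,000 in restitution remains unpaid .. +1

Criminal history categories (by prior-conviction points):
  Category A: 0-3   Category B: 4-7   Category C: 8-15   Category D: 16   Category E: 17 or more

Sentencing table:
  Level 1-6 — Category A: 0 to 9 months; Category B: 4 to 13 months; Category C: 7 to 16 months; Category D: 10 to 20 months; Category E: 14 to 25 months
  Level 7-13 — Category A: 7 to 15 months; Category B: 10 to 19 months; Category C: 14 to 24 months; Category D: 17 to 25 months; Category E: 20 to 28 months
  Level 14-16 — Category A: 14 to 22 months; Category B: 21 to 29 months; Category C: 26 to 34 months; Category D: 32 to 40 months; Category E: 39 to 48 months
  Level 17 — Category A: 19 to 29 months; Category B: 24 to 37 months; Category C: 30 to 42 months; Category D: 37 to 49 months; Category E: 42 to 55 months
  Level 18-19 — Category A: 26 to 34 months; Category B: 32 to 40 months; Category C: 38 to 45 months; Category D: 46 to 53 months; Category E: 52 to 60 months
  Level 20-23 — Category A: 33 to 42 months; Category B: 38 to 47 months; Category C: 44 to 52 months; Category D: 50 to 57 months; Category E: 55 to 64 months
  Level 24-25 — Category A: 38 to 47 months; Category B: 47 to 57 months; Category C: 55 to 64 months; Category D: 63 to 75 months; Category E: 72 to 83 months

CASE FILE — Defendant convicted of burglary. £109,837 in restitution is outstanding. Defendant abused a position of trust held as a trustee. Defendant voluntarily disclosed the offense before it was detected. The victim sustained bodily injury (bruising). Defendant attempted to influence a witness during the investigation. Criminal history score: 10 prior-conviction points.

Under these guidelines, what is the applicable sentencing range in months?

Base offense level for burglary: 14.
R1 applies: 14 + 2 = 16.
R2 applies (level before this adjustment is 16 ≥ 14, so +2): 16 + 2 = 18.
R3 applies: 18 + 2 = 20.
R4 applies: 20 − 1 = 19.
R5 applies: 19 + 1 = 20.
Final offense level: 20.
Criminal history: 10 prior points → Category C (8-15).
Level 20 falls in the 20-23 band.
Grid: Level 20-23 × Category C = 44-52 months.

44-52 months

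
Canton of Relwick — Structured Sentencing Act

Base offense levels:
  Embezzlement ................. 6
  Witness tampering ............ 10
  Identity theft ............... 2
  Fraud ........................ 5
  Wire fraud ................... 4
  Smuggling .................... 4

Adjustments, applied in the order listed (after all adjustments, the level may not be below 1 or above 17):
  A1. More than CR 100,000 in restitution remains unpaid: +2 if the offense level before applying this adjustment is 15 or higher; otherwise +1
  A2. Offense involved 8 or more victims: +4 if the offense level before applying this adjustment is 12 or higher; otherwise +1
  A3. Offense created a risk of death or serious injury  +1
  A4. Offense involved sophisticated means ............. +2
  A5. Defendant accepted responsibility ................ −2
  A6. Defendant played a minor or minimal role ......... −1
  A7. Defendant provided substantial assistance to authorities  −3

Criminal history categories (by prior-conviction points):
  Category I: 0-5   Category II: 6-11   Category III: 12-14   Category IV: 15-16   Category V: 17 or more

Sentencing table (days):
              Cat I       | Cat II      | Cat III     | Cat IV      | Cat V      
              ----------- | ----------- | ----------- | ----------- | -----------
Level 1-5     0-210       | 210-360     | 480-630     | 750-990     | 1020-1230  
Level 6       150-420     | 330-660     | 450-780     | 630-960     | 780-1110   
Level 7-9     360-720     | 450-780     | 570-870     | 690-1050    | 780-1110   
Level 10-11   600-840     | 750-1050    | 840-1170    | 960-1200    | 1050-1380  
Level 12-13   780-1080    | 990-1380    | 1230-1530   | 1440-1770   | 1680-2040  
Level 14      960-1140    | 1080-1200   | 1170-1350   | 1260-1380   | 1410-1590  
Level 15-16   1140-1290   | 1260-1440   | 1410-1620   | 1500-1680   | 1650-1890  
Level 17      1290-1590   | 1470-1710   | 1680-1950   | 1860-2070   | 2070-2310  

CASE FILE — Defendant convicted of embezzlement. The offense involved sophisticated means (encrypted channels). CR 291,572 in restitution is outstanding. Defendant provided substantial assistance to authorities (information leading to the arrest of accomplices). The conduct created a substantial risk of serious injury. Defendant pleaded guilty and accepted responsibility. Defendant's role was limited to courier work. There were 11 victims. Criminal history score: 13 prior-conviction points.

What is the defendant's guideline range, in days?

Base offense level for embezzlement: 6.
A1 applies (level before this adjustment is 6 < 15, so +1): 6 + 1 = 7.
A2 applies (level before this adjustment is 7 < 12, so +1): 7 + 1 = 8.
A3 applies: 8 + 1 = 9.
A4 applies: 9 + 2 = 11.
A5 applies: 11 − 2 = 9.
A6 applies: 9 − 1 = 8.
A7 applies: 8 − 3 = 5.
Final offense level: 5.
Criminal history: 13 prior points → Category III (12-14).
Level 5 falls in the 1-5 band.
Grid: Level 1-5 × Category III = 480-630 days.

480-630 days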